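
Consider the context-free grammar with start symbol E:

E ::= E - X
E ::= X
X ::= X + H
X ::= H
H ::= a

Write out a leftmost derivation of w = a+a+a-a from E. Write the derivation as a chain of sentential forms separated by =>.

E => E-X => X-X => X+H-X => X+H+H-X => H+H+H-X => a+H+H-X => a+a+H-X => a+a+a-X => a+a+a-H => a+a+a-a

E => E-X   [E ::= E - X]
E-X => X-X   [E ::= X]
X-X => X+H-X   [X ::= X + H]
X+H-X => X+H+H-X   [X ::= X + H]
X+H+H-X => H+H+H-X   [X ::= H]
H+H+H-X => a+H+H-X   [H ::= a]
a+H+H-X => a+a+H-X   [H ::= a]
a+a+H-X => a+a+a-X   [H ::= a]
a+a+a-X => a+a+a-H   [X ::= H]
a+a+a-H => a+a+a-a   [H ::= a]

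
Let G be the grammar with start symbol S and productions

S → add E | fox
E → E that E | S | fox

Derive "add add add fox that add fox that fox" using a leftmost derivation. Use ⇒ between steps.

S ⇒ add E ⇒ add S ⇒ add add E ⇒ add add E that E ⇒ add add S that E ⇒ add add add E that E ⇒ add add add E that E that E ⇒ add add add fox that E that E ⇒ add add add fox that S that E ⇒ add add add fox that add E that E ⇒ add add add fox that add fox that E ⇒ add add add fox that add fox that fox

S ⇒ add E   [S → add E]
add E ⇒ add S   [E → S]
add S ⇒ add add E   [S → add E]
add add E ⇒ add add E that E   [E → E that E]
add add E that E ⇒ add add S that E   [E → S]
add add S that E ⇒ add add add E that E   [S → add E]
add add add E that E ⇒ add add add E that E that E   [E → E that E]
add add add E that E that E ⇒ add add add fox that E that E   [E → fox]
add add add fox that E that E ⇒ add add add fox that S that E   [E → S]
add add add fox that S that E ⇒ add add add fox that add E that E   [S → add E]
add add add fox that add E that E ⇒ add add add fox that add fox that E   [E → fox]
add add add fox that add fox that E ⇒ add add add fox that add fox that fox   [E → fox]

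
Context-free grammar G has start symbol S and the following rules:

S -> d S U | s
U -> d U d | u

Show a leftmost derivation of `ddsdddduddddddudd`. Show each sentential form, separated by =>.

S=>dSU=>ddSUU=>ddsUU=>ddsdUdU=>ddsddUddU=>ddsdddUdddU=>ddsddddUddddU=>ddsdddduddddU=>ddsddddudddddUd=>ddsdddduddddddUdd=>ddsdddduddddddudd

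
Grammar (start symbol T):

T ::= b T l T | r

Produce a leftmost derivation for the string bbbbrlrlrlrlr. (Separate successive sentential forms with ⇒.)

T⇒bTlT⇒bbTlTlT⇒bbbTlTlTlT⇒bbbbTlTlTlTlT⇒bbbbrlTlTlTlT⇒bbbbrlrlTlTlT⇒bbbbrlrlrlTlT⇒bbbbrlrlrlrlT⇒bbbbrlrlrlrlr

T ⇒ bTlT   [T ::= b T l T]
bTlT ⇒ bbTlTlT   [T ::= b T l T]
bbTlTlT ⇒ bbbTlTlTlT   [T ::= b T l T]
bbbTlTlTlT ⇒ bbbbTlTlTlTlT   [T ::= b T l T]
bbbbTlTlTlTlT ⇒ bbbbrlTlTlTlT   [T ::= r]
bbbbrlTlTlTlT ⇒ bbbbrlrlTlTlT   [T ::= r]
bbbbrlrlTlTlT ⇒ bbbbrlrlrlTlT   [T ::= r]
bbbbrlrlrlTlT ⇒ bbbbrlrlrlrlT   [T ::= r]
bbbbrlrlrlrlT ⇒ bbbbrlrlrlrlr   [T ::= r]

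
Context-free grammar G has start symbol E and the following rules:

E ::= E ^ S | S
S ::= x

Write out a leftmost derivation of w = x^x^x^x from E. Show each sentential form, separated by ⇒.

E⇒E^S⇒E^S^S⇒E^S^S^S⇒S^S^S^S⇒x^S^S^S⇒x^x^S^S⇒x^x^x^S⇒x^x^x^x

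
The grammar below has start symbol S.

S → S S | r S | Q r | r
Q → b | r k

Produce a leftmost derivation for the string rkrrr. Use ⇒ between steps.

S ⇒ SS ⇒ QrS ⇒ rkrS ⇒ rkrrS ⇒ rkrrr

S ⇒ SS   [S → S S]
SS ⇒ QrS   [S → Q r]
QrS ⇒ rkrS   [Q → r k]
rkrS ⇒ rkrrS   [S → r S]
rkrrS ⇒ rkrrr   [S → r]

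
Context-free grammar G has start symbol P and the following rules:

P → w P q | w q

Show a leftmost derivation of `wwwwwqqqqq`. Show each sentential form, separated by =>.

P => wPq => wwPqq => wwwPqqq => wwwwPqqqq => wwwwwqqqqq

P => wPq   [P → w P q]
wPq => wwPqq   [P → w P q]
wwPqq => wwwPqqq   [P → w P q]
wwwPqqq => wwwwPqqqq   [P → w P q]
wwwwPqqqq => wwwwwqqqqq   [P → w q]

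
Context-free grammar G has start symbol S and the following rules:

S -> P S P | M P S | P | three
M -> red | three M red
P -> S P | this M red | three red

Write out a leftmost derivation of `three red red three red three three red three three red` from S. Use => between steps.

S => P S P => S P S P => M P S P S P => three M red P S P S P => three red red P S P S P => three red red three red S P S P => three red red three red three P S P => three red red three red three three red S P => three red red three red three three red three P => three red red three red three three red three three red

S => P S P   [S -> P S P]
P S P => S P S P   [P -> S P]
S P S P => M P S P S P   [S -> M P S]
M P S P S P => three M red P S P S P   [M -> three M red]
three M red P S P S P => three red red P S P S P   [M -> red]
three red red P S P S P => three red red three red S P S P   [P -> three red]
three red red three red S P S P => three red red three red three P S P   [S -> three]
three red red three red three P S P => three red red three red three three red S P   [P -> three red]
three red red three red three three red S P => three red red three red three three red three P   [S -> three]
three red red three red three three red three P => three red red three red three three red three three red   [P -> three red]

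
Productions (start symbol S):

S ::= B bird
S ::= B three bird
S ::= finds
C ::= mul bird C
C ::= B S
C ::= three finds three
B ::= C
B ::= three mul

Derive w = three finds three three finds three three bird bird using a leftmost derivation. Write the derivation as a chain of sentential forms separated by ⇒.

S ⇒ B bird ⇒ C bird ⇒ B S bird ⇒ C S bird ⇒ three finds three S bird ⇒ three finds three B three bird bird ⇒ three finds three C three bird bird ⇒ three finds three three finds three three bird bird

S ⇒ B bird   [S ::= B bird]
B bird ⇒ C bird   [B ::= C]
C bird ⇒ B S bird   [C ::= B S]
B S bird ⇒ C S bird   [B ::= C]
C S bird ⇒ three finds three S bird   [C ::= three finds three]
three finds three S bird ⇒ three finds three B three bird bird   [S ::= B three bird]
three finds three B three bird bird ⇒ three finds three C three bird bird   [B ::= C]
three finds three C three bird bird ⇒ three finds three three finds three three bird bird   [C ::= three finds three]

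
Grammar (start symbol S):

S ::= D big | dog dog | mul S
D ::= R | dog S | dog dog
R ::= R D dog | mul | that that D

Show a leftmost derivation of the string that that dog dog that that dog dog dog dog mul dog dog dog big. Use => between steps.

S => D big => R big => R D dog big => R D dog D dog big => that that D D dog D dog big => that that dog dog D dog D dog big => that that dog dog R dog D dog big => that that dog dog that that D dog D dog big => that that dog dog that that dog dog dog D dog big => that that dog dog that that dog dog dog dog S dog big => that that dog dog that that dog dog dog dog mul S dog big => that that dog dog that that dog dog dog dog mul dog dog dog big

S => D big   [S ::= D big]
D big => R big   [D ::= R]
R big => R D dog big   [R ::= R D dog]
R D dog big => R D dog D dog big   [R ::= R D dog]
R D dog D dog big => that that D D dog D dog big   [R ::= that that D]
that that D D dog D dog big => that that dog dog D dog D dog big   [D ::= dog dog]
that that dog dog D dog D dog big => that that dog dog R dog D dog big   [D ::= R]
that that dog dog R dog D dog big => that that dog dog that that D dog D dog big   [R ::= that that D]
that that dog dog that that D dog D dog big => that that dog dog that that dog dog dog D dog big   [D ::= dog dog]
that that dog dog that that dog dog dog D dog big => that that dog dog that that dog dog dog dog S dog big   [D ::= dog S]
that that dog dog that that dog dog dog dog S dog big => that that dog dog that that dog dog dog dog mul S dog big   [S ::= mul S]
that that dog dog that that dog dog dog dog mul S dog big => that that dog dog that that dog dog dog dog mul dog dog dog big   [S ::= dog dog]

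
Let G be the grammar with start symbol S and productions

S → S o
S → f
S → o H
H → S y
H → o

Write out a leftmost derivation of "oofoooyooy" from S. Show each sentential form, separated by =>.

S => oH => oSy => oSoy => oSooy => ooHooy => ooSyooy => ooSoyooy => ooSooyooy => ooSoooyooy => oofoooyooy

S => oH   [S → o H]
oH => oSy   [H → S y]
oSy => oSoy   [S → S o]
oSoy => oSooy   [S → S o]
oSooy => ooHooy   [S → o H]
ooHooy => ooSyooy   [H → S y]
ooSyooy => ooSoyooy   [S → S o]
ooSoyooy => ooSooyooy   [S → S o]
ooSooyooy => ooSoooyooy   [S → S o]
ooSoooyooy => oofoooyooy   [S → f]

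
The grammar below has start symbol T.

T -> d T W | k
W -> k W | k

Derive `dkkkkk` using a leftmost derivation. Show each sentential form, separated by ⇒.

T ⇒ dTW ⇒ dkW ⇒ dkkW ⇒ dkkkW ⇒ dkkkkW ⇒ dkkkkk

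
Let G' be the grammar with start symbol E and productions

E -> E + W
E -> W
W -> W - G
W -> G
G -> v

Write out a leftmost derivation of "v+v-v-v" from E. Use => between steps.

E=>E+W=>W+W=>G+W=>v+W=>v+W-G=>v+W-G-G=>v+G-G-G=>v+v-G-G=>v+v-v-G=>v+v-v-v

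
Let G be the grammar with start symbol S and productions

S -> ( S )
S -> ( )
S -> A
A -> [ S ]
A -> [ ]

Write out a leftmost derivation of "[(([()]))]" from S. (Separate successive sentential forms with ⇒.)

S ⇒ A   [S -> A]
A ⇒ [S]   [A -> [ S ]]
[S] ⇒ [(S)]   [S -> ( S )]
[(S)] ⇒ [((S))]   [S -> ( S )]
[((S))] ⇒ [((A))]   [S -> A]
[((A))] ⇒ [(([S]))]   [A -> [ S ]]
[(([S]))] ⇒ [(([()]))]   [S -> ( )]

S ⇒ A ⇒ [S] ⇒ [(S)] ⇒ [((S))] ⇒ [((A))] ⇒ [(([S]))] ⇒ [(([()]))]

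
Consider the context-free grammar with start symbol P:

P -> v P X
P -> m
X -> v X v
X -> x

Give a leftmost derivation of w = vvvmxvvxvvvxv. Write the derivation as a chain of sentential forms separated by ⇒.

P ⇒ vPX ⇒ vvPXX ⇒ vvvPXXX ⇒ vvvmXXX ⇒ vvvmxXX ⇒ vvvmxvXvX ⇒ vvvmxvvXvvX ⇒ vvvmxvvxvvX ⇒ vvvmxvvxvvvXv ⇒ vvvmxvvxvvvxv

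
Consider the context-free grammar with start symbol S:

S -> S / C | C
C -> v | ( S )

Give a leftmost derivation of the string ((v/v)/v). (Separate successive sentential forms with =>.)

S => C => (S) => (S/C) => (C/C) => ((S)/C) => ((S/C)/C) => ((C/C)/C) => ((v/C)/C) => ((v/v)/C) => ((v/v)/v)

S => C   [S -> C]
C => (S)   [C -> ( S )]
(S) => (S/C)   [S -> S / C]
(S/C) => (C/C)   [S -> C]
(C/C) => ((S)/C)   [C -> ( S )]
((S)/C) => ((S/C)/C)   [S -> S / C]
((S/C)/C) => ((C/C)/C)   [S -> C]
((C/C)/C) => ((v/C)/C)   [C -> v]
((v/C)/C) => ((v/v)/C)   [C -> v]
((v/v)/C) => ((v/v)/v)   [C -> v]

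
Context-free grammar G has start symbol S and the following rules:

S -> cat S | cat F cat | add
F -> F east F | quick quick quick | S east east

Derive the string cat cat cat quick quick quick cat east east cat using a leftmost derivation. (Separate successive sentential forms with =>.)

S => cat F cat   [S -> cat F cat]
cat F cat => cat S east east cat   [F -> S east east]
cat S east east cat => cat cat S east east cat   [S -> cat S]
cat cat S east east cat => cat cat cat F cat east east cat   [S -> cat F cat]
cat cat cat F cat east east cat => cat cat cat quick quick quick cat east east cat   [F -> quick quick quick]

S => cat F cat => cat S east east cat => cat cat S east east cat => cat cat cat F cat east east cat => cat cat cat quick quick quick cat east east cat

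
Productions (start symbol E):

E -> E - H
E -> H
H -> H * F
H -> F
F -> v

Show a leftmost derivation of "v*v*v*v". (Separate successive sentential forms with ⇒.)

E ⇒ H   [E -> H]
H ⇒ H*F   [H -> H * F]
H*F ⇒ H*F*F   [H -> H * F]
H*F*F ⇒ H*F*F*F   [H -> H * F]
H*F*F*F ⇒ F*F*F*F   [H -> F]
F*F*F*F ⇒ v*F*F*F   [F -> v]
v*F*F*F ⇒ v*v*F*F   [F -> v]
v*v*F*F ⇒ v*v*v*F   [F -> v]
v*v*v*F ⇒ v*v*v*v   [F -> v]

E ⇒ H ⇒ H*F ⇒ H*F*F ⇒ H*F*F*F ⇒ F*F*F*F ⇒ v*F*F*F ⇒ v*v*F*F ⇒ v*v*v*F ⇒ v*v*v*v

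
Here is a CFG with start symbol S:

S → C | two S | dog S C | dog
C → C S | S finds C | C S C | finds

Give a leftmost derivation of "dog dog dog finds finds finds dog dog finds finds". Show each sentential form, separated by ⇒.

S ⇒ dog S C   [S → dog S C]
dog S C ⇒ dog dog S C C   [S → dog S C]
dog dog S C C ⇒ dog dog dog C C   [S → dog]
dog dog dog C C ⇒ dog dog dog C S C C   [C → C S C]
dog dog dog C S C C ⇒ dog dog dog C S S C C   [C → C S]
dog dog dog C S S C C ⇒ dog dog dog C S C S S C C   [C → C S C]
dog dog dog C S C S S C C ⇒ dog dog dog finds S C S S C C   [C → finds]
dog dog dog finds S C S S C C ⇒ dog dog dog finds C C S S C C   [S → C]
dog dog dog finds C C S S C C ⇒ dog dog dog finds finds C S S C C   [C → finds]
dog dog dog finds finds C S S C C ⇒ dog dog dog finds finds finds S S C C   [C → finds]
dog dog dog finds finds finds S S C C ⇒ dog dog dog finds finds finds dog S C C   [S → dog]
dog dog dog finds finds finds dog S C C ⇒ dog dog dog finds finds finds dog dog C C   [S → dog]
dog dog dog finds finds finds dog dog C C ⇒ dog dog dog finds finds finds dog dog finds C   [C → finds]
dog dog dog finds finds finds dog dog finds C ⇒ dog dog dog finds finds finds dog dog finds finds   [C → finds]

S ⇒ dog S C ⇒ dog dog S C C ⇒ dog dog dog C C ⇒ dog dog dog C S C C ⇒ dog dog dog C S S C C ⇒ dog dog dog C S C S S C C ⇒ dog dog dog finds S C S S C C ⇒ dog dog dog finds C C S S C C ⇒ dog dog dog finds finds C S S C C ⇒ dog dog dog finds finds finds S S C C ⇒ dog dog dog finds finds finds dog S C C ⇒ dog dog dog finds finds finds dog dog C C ⇒ dog dog dog finds finds finds dog dog finds C ⇒ dog dog dog finds finds finds dog dog finds finds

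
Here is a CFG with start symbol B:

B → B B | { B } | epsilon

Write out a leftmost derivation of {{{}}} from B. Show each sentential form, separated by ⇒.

B⇒{B}⇒{BB}⇒{{B}B}⇒{{{B}}B}⇒{{{}}B}⇒{{{}}}

B ⇒ {B}   [B → { B }]
{B} ⇒ {BB}   [B → B B]
{BB} ⇒ {{B}B}   [B → { B }]
{{B}B} ⇒ {{{B}}B}   [B → { B }]
{{{B}}B} ⇒ {{{}}B}   [B → epsilon]
{{{}}B} ⇒ {{{}}}   [B → epsilon]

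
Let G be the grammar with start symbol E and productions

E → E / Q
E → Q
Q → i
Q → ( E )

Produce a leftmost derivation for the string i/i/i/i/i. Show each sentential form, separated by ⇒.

E⇒E/Q⇒E/Q/Q⇒E/Q/Q/Q⇒E/Q/Q/Q/Q⇒Q/Q/Q/Q/Q⇒i/Q/Q/Q/Q⇒i/i/Q/Q/Q⇒i/i/i/Q/Q⇒i/i/i/i/Q⇒i/i/i/i/i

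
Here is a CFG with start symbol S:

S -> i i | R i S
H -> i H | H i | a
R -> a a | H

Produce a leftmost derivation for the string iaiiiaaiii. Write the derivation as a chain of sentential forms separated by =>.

S=>RiS=>HiS=>iHiS=>iHiiS=>iHiiiS=>iaiiiS=>iaiiiRiS=>iaiiiaaiS=>iaiiiaaiii

S => RiS   [S -> R i S]
RiS => HiS   [R -> H]
HiS => iHiS   [H -> i H]
iHiS => iHiiS   [H -> H i]
iHiiS => iHiiiS   [H -> H i]
iHiiiS => iaiiiS   [H -> a]
iaiiiS => iaiiiRiS   [S -> R i S]
iaiiiRiS => iaiiiaaiS   [R -> a a]
iaiiiaaiS => iaiiiaaiii   [S -> i i]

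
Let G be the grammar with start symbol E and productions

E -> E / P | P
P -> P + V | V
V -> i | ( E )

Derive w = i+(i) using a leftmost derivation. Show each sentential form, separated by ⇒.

E ⇒ P ⇒ P+V ⇒ V+V ⇒ i+V ⇒ i+(E) ⇒ i+(P) ⇒ i+(V) ⇒ i+(i)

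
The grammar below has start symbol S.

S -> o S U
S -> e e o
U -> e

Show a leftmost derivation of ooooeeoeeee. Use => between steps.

S => oSU   [S -> o S U]
oSU => ooSUU   [S -> o S U]
ooSUU => oooSUUU   [S -> o S U]
oooSUUU => ooooSUUUU   [S -> o S U]
ooooSUUUU => ooooeeoUUUU   [S -> e e o]
ooooeeoUUUU => ooooeeoeUUU   [U -> e]
ooooeeoeUUU => ooooeeoeeUU   [U -> e]
ooooeeoeeUU => ooooeeoeeeU   [U -> e]
ooooeeoeeeU => ooooeeoeeee   [U -> e]

S=>oSU=>ooSUU=>oooSUUU=>ooooSUUUU=>ooooeeoUUUU=>ooooeeoeUUU=>ooooeeoeeUU=>ooooeeoeeeU=>ooooeeoeeee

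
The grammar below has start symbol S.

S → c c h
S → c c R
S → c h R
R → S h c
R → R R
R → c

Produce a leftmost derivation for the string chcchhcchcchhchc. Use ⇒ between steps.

S⇒chR⇒chRR⇒chShcR⇒chcchhcR⇒chcchhcShc⇒chcchhcchRhc⇒chcchhcchShchc⇒chcchhcchcchhchc

S ⇒ chR   [S → c h R]
chR ⇒ chRR   [R → R R]
chRR ⇒ chShcR   [R → S h c]
chShcR ⇒ chcchhcR   [S → c c h]
chcchhcR ⇒ chcchhcShc   [R → S h c]
chcchhcShc ⇒ chcchhcchRhc   [S → c h R]
chcchhcchRhc ⇒ chcchhcchShchc   [R → S h c]
chcchhcchShchc ⇒ chcchhcchcchhchc   [S → c c h]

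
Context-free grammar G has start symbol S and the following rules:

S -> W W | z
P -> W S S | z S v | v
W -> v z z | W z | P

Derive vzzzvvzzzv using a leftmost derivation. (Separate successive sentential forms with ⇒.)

S ⇒ WW ⇒ PW ⇒ WSSW ⇒ WzSSW ⇒ vzzzSSW ⇒ vzzzWWSW ⇒ vzzzPWSW ⇒ vzzzvWSW ⇒ vzzzvvzzSW ⇒ vzzzvvzzzW ⇒ vzzzvvzzzP ⇒ vzzzvvzzzv

S ⇒ WW   [S -> W W]
WW ⇒ PW   [W -> P]
PW ⇒ WSSW   [P -> W S S]
WSSW ⇒ WzSSW   [W -> W z]
WzSSW ⇒ vzzzSSW   [W -> v z z]
vzzzSSW ⇒ vzzzWWSW   [S -> W W]
vzzzWWSW ⇒ vzzzPWSW   [W -> P]
vzzzPWSW ⇒ vzzzvWSW   [P -> v]
vzzzvWSW ⇒ vzzzvvzzSW   [W -> v z z]
vzzzvvzzSW ⇒ vzzzvvzzzW   [S -> z]
vzzzvvzzzW ⇒ vzzzvvzzzP   [W -> P]
vzzzvvzzzP ⇒ vzzzvvzzzv   [P -> v]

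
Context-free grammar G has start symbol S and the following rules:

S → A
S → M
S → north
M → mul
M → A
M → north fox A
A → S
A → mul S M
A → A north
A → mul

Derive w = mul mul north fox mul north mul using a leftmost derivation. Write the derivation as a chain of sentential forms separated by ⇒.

S ⇒ A ⇒ mul S M ⇒ mul A M ⇒ mul mul M ⇒ mul mul north fox A ⇒ mul mul north fox mul S M ⇒ mul mul north fox mul north M ⇒ mul mul north fox mul north mul

S ⇒ A   [S → A]
A ⇒ mul S M   [A → mul S M]
mul S M ⇒ mul A M   [S → A]
mul A M ⇒ mul mul M   [A → mul]
mul mul M ⇒ mul mul north fox A   [M → north fox A]
mul mul north fox A ⇒ mul mul north fox mul S M   [A → mul S M]
mul mul north fox mul S M ⇒ mul mul north fox mul north M   [S → north]
mul mul north fox mul north M ⇒ mul mul north fox mul north mul   [M → mul]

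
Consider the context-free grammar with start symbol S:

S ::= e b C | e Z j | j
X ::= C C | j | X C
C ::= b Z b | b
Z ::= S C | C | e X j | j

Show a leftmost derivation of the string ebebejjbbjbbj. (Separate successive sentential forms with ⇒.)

S ⇒ eZj ⇒ eCj ⇒ ebZbj ⇒ ebSCbj ⇒ ebeZjCbj ⇒ ebeCjCbj ⇒ ebebZbjCbj ⇒ ebebSCbjCbj ⇒ ebebeZjCbjCbj ⇒ ebebejjCbjCbj ⇒ ebebejjbbjCbj ⇒ ebebejjbbjbbj

S ⇒ eZj   [S ::= e Z j]
eZj ⇒ eCj   [Z ::= C]
eCj ⇒ ebZbj   [C ::= b Z b]
ebZbj ⇒ ebSCbj   [Z ::= S C]
ebSCbj ⇒ ebeZjCbj   [S ::= e Z j]
ebeZjCbj ⇒ ebeCjCbj   [Z ::= C]
ebeCjCbj ⇒ ebebZbjCbj   [C ::= b Z b]
ebebZbjCbj ⇒ ebebSCbjCbj   [Z ::= S C]
ebebSCbjCbj ⇒ ebebeZjCbjCbj   [S ::= e Z j]
ebebeZjCbjCbj ⇒ ebebejjCbjCbj   [Z ::= j]
ebebejjCbjCbj ⇒ ebebejjbbjCbj   [C ::= b]
ebebejjbbjCbj ⇒ ebebejjbbjbbj   [C ::= b]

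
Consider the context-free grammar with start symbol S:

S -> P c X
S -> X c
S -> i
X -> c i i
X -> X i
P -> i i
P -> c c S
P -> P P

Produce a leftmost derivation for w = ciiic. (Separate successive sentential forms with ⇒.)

S ⇒ Xc   [S -> X c]
Xc ⇒ Xic   [X -> X i]
Xic ⇒ ciiic   [X -> c i i]

S⇒Xc⇒Xic⇒ciiic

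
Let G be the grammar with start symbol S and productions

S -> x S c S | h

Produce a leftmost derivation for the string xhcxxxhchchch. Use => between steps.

S => xScS   [S -> x S c S]
xScS => xhcS   [S -> h]
xhcS => xhcxScS   [S -> x S c S]
xhcxScS => xhcxxScScS   [S -> x S c S]
xhcxxScScS => xhcxxxScScScS   [S -> x S c S]
xhcxxxScScScS => xhcxxxhcScScS   [S -> h]
xhcxxxhcScScS => xhcxxxhchcScS   [S -> h]
xhcxxxhchcScS => xhcxxxhchchcS   [S -> h]
xhcxxxhchchcS => xhcxxxhchchch   [S -> h]

S => xScS => xhcS => xhcxScS => xhcxxScScS => xhcxxxScScScS => xhcxxxhcScScS => xhcxxxhchcScS => xhcxxxhchchcS => xhcxxxhchchch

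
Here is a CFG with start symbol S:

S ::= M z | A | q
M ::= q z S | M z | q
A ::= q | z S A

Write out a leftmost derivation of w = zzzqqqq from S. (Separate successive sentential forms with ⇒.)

S ⇒ A ⇒ zSA ⇒ zAA ⇒ zzSAA ⇒ zzAAA ⇒ zzzSAAA ⇒ zzzqAAA ⇒ zzzqqAA ⇒ zzzqqqA ⇒ zzzqqqq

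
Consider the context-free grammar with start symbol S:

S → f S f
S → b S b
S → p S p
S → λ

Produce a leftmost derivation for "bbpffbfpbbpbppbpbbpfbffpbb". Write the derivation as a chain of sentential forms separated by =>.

S=>bSb=>bbSbb=>bbpSpbb=>bbpfSfpbb=>bbpffSffpbb=>bbpffbSbffpbb=>bbpffbfSfbffpbb=>bbpffbfpSpfbffpbb=>bbpffbfpbSbpfbffpbb=>bbpffbfpbbSbbpfbffpbb=>bbpffbfpbbpSpbbpfbffpbb=>bbpffbfpbbpbSbpbbpfbffpbb=>bbpffbfpbbpbpSpbpbbpfbffpbb=>bbpffbfpbbpbppbpbbpfbffpbb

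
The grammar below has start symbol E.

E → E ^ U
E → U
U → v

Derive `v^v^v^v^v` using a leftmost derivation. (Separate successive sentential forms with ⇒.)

E⇒E^U⇒E^U^U⇒E^U^U^U⇒E^U^U^U^U⇒U^U^U^U^U⇒v^U^U^U^U⇒v^v^U^U^U⇒v^v^v^U^U⇒v^v^v^v^U⇒v^v^v^v^v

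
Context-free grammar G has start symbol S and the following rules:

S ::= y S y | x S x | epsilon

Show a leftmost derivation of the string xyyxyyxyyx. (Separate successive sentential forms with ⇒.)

S ⇒ xSx ⇒ xySyx ⇒ xyySyyx ⇒ xyyxSxyyx ⇒ xyyxySyxyyx ⇒ xyyxyyxyyx

S ⇒ xSx   [S ::= x S x]
xSx ⇒ xySyx   [S ::= y S y]
xySyx ⇒ xyySyyx   [S ::= y S y]
xyySyyx ⇒ xyyxSxyyx   [S ::= x S x]
xyyxSxyyx ⇒ xyyxySyxyyx   [S ::= y S y]
xyyxySyxyyx ⇒ xyyxyyxyyx   [S ::= epsilon]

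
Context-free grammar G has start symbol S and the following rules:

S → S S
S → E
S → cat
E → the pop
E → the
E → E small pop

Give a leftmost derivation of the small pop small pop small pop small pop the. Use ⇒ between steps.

S ⇒ S S ⇒ E S ⇒ E small pop S ⇒ E small pop small pop S ⇒ E small pop small pop small pop S ⇒ E small pop small pop small pop small pop S ⇒ the small pop small pop small pop small pop S ⇒ the small pop small pop small pop small pop E ⇒ the small pop small pop small pop small pop the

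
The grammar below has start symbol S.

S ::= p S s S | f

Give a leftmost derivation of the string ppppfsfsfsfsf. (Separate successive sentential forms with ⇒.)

S⇒pSsS⇒ppSsSsS⇒pppSsSsSsS⇒ppppSsSsSsSsS⇒ppppfsSsSsSsS⇒ppppfsfsSsSsS⇒ppppfsfsfsSsS⇒ppppfsfsfsfsS⇒ppppfsfsfsfsf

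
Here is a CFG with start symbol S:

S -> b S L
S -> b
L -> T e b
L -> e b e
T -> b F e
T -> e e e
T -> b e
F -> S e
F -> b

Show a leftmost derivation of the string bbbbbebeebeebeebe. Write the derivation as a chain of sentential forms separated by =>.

S=>bSL=>bbSLL=>bbbSLLL=>bbbbSLLLL=>bbbbbLLLL=>bbbbbebeLLL=>bbbbbebeebeLL=>bbbbbebeebeebeL=>bbbbbebeebeebeebe

S => bSL   [S -> b S L]
bSL => bbSLL   [S -> b S L]
bbSLL => bbbSLLL   [S -> b S L]
bbbSLLL => bbbbSLLLL   [S -> b S L]
bbbbSLLLL => bbbbbLLLL   [S -> b]
bbbbbLLLL => bbbbbebeLLL   [L -> e b e]
bbbbbebeLLL => bbbbbebeebeLL   [L -> e b e]
bbbbbebeebeLL => bbbbbebeebeebeL   [L -> e b e]
bbbbbebeebeebeL => bbbbbebeebeebeebe   [L -> e b e]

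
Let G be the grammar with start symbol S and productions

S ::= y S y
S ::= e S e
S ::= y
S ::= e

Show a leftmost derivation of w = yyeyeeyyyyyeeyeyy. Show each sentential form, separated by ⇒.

S ⇒ ySy ⇒ yySyy ⇒ yyeSeyy ⇒ yyeySyeyy ⇒ yyeyeSeyeyy ⇒ yyeyeeSeeyeyy ⇒ yyeyeeySyeeyeyy ⇒ yyeyeeyySyyeeyeyy ⇒ yyeyeeyyyyyeeyeyy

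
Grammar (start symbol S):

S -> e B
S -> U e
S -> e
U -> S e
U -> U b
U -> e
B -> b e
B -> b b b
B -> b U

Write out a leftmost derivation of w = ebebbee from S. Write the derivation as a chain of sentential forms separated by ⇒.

S ⇒ eB   [S -> e B]
eB ⇒ ebU   [B -> b U]
ebU ⇒ ebSe   [U -> S e]
ebSe ⇒ ebUee   [S -> U e]
ebUee ⇒ ebUbee   [U -> U b]
ebUbee ⇒ ebUbbee   [U -> U b]
ebUbbee ⇒ ebebbee   [U -> e]

S ⇒ eB ⇒ ebU ⇒ ebSe ⇒ ebUee ⇒ ebUbee ⇒ ebUbbee ⇒ ebebbee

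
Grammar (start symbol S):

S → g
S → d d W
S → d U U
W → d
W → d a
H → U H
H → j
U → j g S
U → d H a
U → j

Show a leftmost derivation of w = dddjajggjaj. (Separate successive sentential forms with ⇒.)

S ⇒ dUU ⇒ ddHaU ⇒ ddUHaU ⇒ dddHaHaU ⇒ dddjaHaU ⇒ dddjaUHaU ⇒ dddjajgSHaU ⇒ dddjajggHaU ⇒ dddjajggjaU ⇒ dddjajggjaj

S ⇒ dUU   [S → d U U]
dUU ⇒ ddHaU   [U → d H a]
ddHaU ⇒ ddUHaU   [H → U H]
ddUHaU ⇒ dddHaHaU   [U → d H a]
dddHaHaU ⇒ dddjaHaU   [H → j]
dddjaHaU ⇒ dddjaUHaU   [H → U H]
dddjaUHaU ⇒ dddjajgSHaU   [U → j g S]
dddjajgSHaU ⇒ dddjajggHaU   [S → g]
dddjajggHaU ⇒ dddjajggjaU   [H → j]
dddjajggjaU ⇒ dddjajggjaj   [U → j]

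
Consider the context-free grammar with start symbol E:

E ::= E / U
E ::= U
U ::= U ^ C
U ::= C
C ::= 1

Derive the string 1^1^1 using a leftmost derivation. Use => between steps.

E=>U=>U^C=>U^C^C=>C^C^C=>1^C^C=>1^1^C=>1^1^1

E => U   [E ::= U]
U => U^C   [U ::= U ^ C]
U^C => U^C^C   [U ::= U ^ C]
U^C^C => C^C^C   [U ::= C]
C^C^C => 1^C^C   [C ::= 1]
1^C^C => 1^1^C   [C ::= 1]
1^1^C => 1^1^1   [C ::= 1]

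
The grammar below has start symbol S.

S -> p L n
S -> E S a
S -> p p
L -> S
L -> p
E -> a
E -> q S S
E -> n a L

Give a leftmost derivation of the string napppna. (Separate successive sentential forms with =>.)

S => ESa   [S -> E S a]
ESa => naLSa   [E -> n a L]
naLSa => napSa   [L -> p]
napSa => nappLna   [S -> p L n]
nappLna => napppna   [L -> p]

S => ESa => naLSa => napSa => nappLna => napppna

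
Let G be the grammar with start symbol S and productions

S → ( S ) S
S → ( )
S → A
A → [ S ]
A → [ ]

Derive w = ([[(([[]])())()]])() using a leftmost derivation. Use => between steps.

S => (S)S => (A)S => ([S])S => ([A])S => ([[S]])S => ([[(S)S]])S => ([[((S)S)S]])S => ([[((A)S)S]])S => ([[(([S])S)S]])S => ([[(([A])S)S]])S => ([[(([[]])S)S]])S => ([[(([[]])())S]])S => ([[(([[]])())()]])S => ([[(([[]])())()]])()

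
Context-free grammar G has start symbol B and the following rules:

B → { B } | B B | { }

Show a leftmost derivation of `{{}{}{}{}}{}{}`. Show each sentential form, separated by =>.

B => BB => BBB => {B}BB => {BB}BB => {BBB}BB => {BBBB}BB => {{}BBB}BB => {{}{}BB}BB => {{}{}{}B}BB => {{}{}{}{}}BB => {{}{}{}{}}{}B => {{}{}{}{}}{}{}

B => BB   [B → B B]
BB => BBB   [B → B B]
BBB => {B}BB   [B → { B }]
{B}BB => {BB}BB   [B → B B]
{BB}BB => {BBB}BB   [B → B B]
{BBB}BB => {BBBB}BB   [B → B B]
{BBBB}BB => {{}BBB}BB   [B → { }]
{{}BBB}BB => {{}{}BB}BB   [B → { }]
{{}{}BB}BB => {{}{}{}B}BB   [B → { }]
{{}{}{}B}BB => {{}{}{}{}}BB   [B → { }]
{{}{}{}{}}BB => {{}{}{}{}}{}B   [B → { }]
{{}{}{}{}}{}B => {{}{}{}{}}{}{}   [B → { }]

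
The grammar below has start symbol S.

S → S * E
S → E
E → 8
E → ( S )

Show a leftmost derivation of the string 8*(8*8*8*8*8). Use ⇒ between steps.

S ⇒ S*E   [S → S * E]
S*E ⇒ E*E   [S → E]
E*E ⇒ 8*E   [E → 8]
8*E ⇒ 8*(S)   [E → ( S )]
8*(S) ⇒ 8*(S*E)   [S → S * E]
8*(S*E) ⇒ 8*(S*E*E)   [S → S * E]
8*(S*E*E) ⇒ 8*(S*E*E*E)   [S → S * E]
8*(S*E*E*E) ⇒ 8*(S*E*E*E*E)   [S → S * E]
8*(S*E*E*E*E) ⇒ 8*(E*E*E*E*E)   [S → E]
8*(E*E*E*E*E) ⇒ 8*(8*E*E*E*E)   [E → 8]
8*(8*E*E*E*E) ⇒ 8*(8*8*E*E*E)   [E → 8]
8*(8*8*E*E*E) ⇒ 8*(8*8*8*E*E)   [E → 8]
8*(8*8*8*E*E) ⇒ 8*(8*8*8*8*E)   [E → 8]
8*(8*8*8*8*E) ⇒ 8*(8*8*8*8*8)   [E → 8]

S⇒S*E⇒E*E⇒8*E⇒8*(S)⇒8*(S*E)⇒8*(S*E*E)⇒8*(S*E*E*E)⇒8*(S*E*E*E*E)⇒8*(E*E*E*E*E)⇒8*(8*E*E*E*E)⇒8*(8*8*E*E*E)⇒8*(8*8*8*E*E)⇒8*(8*8*8*8*E)⇒8*(8*8*8*8*8)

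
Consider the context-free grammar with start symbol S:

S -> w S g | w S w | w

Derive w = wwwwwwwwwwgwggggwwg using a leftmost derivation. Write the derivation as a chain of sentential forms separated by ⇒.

S ⇒ wSg ⇒ wwSwg ⇒ wwwSwwg ⇒ wwwwSgwwg ⇒ wwwwwSggwwg ⇒ wwwwwwSgggwwg ⇒ wwwwwwwSggggwwg ⇒ wwwwwwwwSwggggwwg ⇒ wwwwwwwwwSgwggggwwg ⇒ wwwwwwwwwwgwggggwwg

S ⇒ wSg   [S -> w S g]
wSg ⇒ wwSwg   [S -> w S w]
wwSwg ⇒ wwwSwwg   [S -> w S w]
wwwSwwg ⇒ wwwwSgwwg   [S -> w S g]
wwwwSgwwg ⇒ wwwwwSggwwg   [S -> w S g]
wwwwwSggwwg ⇒ wwwwwwSgggwwg   [S -> w S g]
wwwwwwSgggwwg ⇒ wwwwwwwSggggwwg   [S -> w S g]
wwwwwwwSggggwwg ⇒ wwwwwwwwSwggggwwg   [S -> w S w]
wwwwwwwwSwggggwwg ⇒ wwwwwwwwwSgwggggwwg   [S -> w S g]
wwwwwwwwwSgwggggwwg ⇒ wwwwwwwwwwgwggggwwg   [S -> w]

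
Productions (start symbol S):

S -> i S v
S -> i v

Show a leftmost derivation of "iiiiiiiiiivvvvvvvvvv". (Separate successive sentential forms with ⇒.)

S⇒iSv⇒iiSvv⇒iiiSvvv⇒iiiiSvvvv⇒iiiiiSvvvvv⇒iiiiiiSvvvvvv⇒iiiiiiiSvvvvvvv⇒iiiiiiiiSvvvvvvvv⇒iiiiiiiiiSvvvvvvvvv⇒iiiiiiiiiivvvvvvvvvv

S ⇒ iSv   [S -> i S v]
iSv ⇒ iiSvv   [S -> i S v]
iiSvv ⇒ iiiSvvv   [S -> i S v]
iiiSvvv ⇒ iiiiSvvvv   [S -> i S v]
iiiiSvvvv ⇒ iiiiiSvvvvv   [S -> i S v]
iiiiiSvvvvv ⇒ iiiiiiSvvvvvv   [S -> i S v]
iiiiiiSvvvvvv ⇒ iiiiiiiSvvvvvvv   [S -> i S v]
iiiiiiiSvvvvvvv ⇒ iiiiiiiiSvvvvvvvv   [S -> i S v]
iiiiiiiiSvvvvvvvv ⇒ iiiiiiiiiSvvvvvvvvv   [S -> i S v]
iiiiiiiiiSvvvvvvvvv ⇒ iiiiiiiiiivvvvvvvvvv   [S -> i v]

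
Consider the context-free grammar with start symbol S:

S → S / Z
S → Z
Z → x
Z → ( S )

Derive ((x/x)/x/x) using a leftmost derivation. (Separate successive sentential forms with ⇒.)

S⇒Z⇒(S)⇒(S/Z)⇒(S/Z/Z)⇒(Z/Z/Z)⇒((S)/Z/Z)⇒((S/Z)/Z/Z)⇒((Z/Z)/Z/Z)⇒((x/Z)/Z/Z)⇒((x/x)/Z/Z)⇒((x/x)/x/Z)⇒((x/x)/x/x)

S ⇒ Z   [S → Z]
Z ⇒ (S)   [Z → ( S )]
(S) ⇒ (S/Z)   [S → S / Z]
(S/Z) ⇒ (S/Z/Z)   [S → S / Z]
(S/Z/Z) ⇒ (Z/Z/Z)   [S → Z]
(Z/Z/Z) ⇒ ((S)/Z/Z)   [Z → ( S )]
((S)/Z/Z) ⇒ ((S/Z)/Z/Z)   [S → S / Z]
((S/Z)/Z/Z) ⇒ ((Z/Z)/Z/Z)   [S → Z]
((Z/Z)/Z/Z) ⇒ ((x/Z)/Z/Z)   [Z → x]
((x/Z)/Z/Z) ⇒ ((x/x)/Z/Z)   [Z → x]
((x/x)/Z/Z) ⇒ ((x/x)/x/Z)   [Z → x]
((x/x)/x/Z) ⇒ ((x/x)/x/x)   [Z → x]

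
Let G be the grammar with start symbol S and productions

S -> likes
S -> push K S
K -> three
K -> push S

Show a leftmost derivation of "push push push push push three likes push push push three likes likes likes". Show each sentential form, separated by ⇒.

S ⇒ push K S ⇒ push push S S ⇒ push push push K S S ⇒ push push push push S S S ⇒ push push push push push K S S S ⇒ push push push push push three S S S ⇒ push push push push push three likes S S ⇒ push push push push push three likes push K S S ⇒ push push push push push three likes push push S S S ⇒ push push push push push three likes push push push K S S S ⇒ push push push push push three likes push push push three S S S ⇒ push push push push push three likes push push push three likes S S ⇒ push push push push push three likes push push push three likes likes S ⇒ push push push push push three likes push push push three likes likes likes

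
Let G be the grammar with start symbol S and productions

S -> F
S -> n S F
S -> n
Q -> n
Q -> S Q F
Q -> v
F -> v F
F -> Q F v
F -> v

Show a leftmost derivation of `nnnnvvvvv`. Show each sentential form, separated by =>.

S => nSF => nnSFF => nnnSFFF => nnnnSFFFF => nnnnFFFFF => nnnnvFFFF => nnnnvvFFF => nnnnvvvFF => nnnnvvvvF => nnnnvvvvv

S => nSF   [S -> n S F]
nSF => nnSFF   [S -> n S F]
nnSFF => nnnSFFF   [S -> n S F]
nnnSFFF => nnnnSFFFF   [S -> n S F]
nnnnSFFFF => nnnnFFFFF   [S -> F]
nnnnFFFFF => nnnnvFFFF   [F -> v]
nnnnvFFFF => nnnnvvFFF   [F -> v]
nnnnvvFFF => nnnnvvvFF   [F -> v]
nnnnvvvFF => nnnnvvvvF   [F -> v]
nnnnvvvvF => nnnnvvvvv   [F -> v]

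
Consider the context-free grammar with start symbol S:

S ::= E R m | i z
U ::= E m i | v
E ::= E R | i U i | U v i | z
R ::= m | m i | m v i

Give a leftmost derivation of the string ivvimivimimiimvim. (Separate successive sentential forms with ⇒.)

S⇒ERm⇒iUiRm⇒iEmiiRm⇒iERmiiRm⇒iUviRmiiRm⇒iEmiviRmiiRm⇒iUvimiviRmiiRm⇒ivvimiviRmiiRm⇒ivvimivimimiiRm⇒ivvimivimimiimvim

S ⇒ ERm   [S ::= E R m]
ERm ⇒ iUiRm   [E ::= i U i]
iUiRm ⇒ iEmiiRm   [U ::= E m i]
iEmiiRm ⇒ iERmiiRm   [E ::= E R]
iERmiiRm ⇒ iUviRmiiRm   [E ::= U v i]
iUviRmiiRm ⇒ iEmiviRmiiRm   [U ::= E m i]
iEmiviRmiiRm ⇒ iUvimiviRmiiRm   [E ::= U v i]
iUvimiviRmiiRm ⇒ ivvimiviRmiiRm   [U ::= v]
ivvimiviRmiiRm ⇒ ivvimivimimiiRm   [R ::= m i]
ivvimivimimiiRm ⇒ ivvimivimimiimvim   [R ::= m v i]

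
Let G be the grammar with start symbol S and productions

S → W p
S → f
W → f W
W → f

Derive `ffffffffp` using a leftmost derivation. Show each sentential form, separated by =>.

S => Wp   [S → W p]
Wp => fWp   [W → f W]
fWp => ffWp   [W → f W]
ffWp => fffWp   [W → f W]
fffWp => ffffWp   [W → f W]
ffffWp => fffffWp   [W → f W]
fffffWp => ffffffWp   [W → f W]
ffffffWp => fffffffWp   [W → f W]
fffffffWp => ffffffffp   [W → f]

S=>Wp=>fWp=>ffWp=>fffWp=>ffffWp=>fffffWp=>ffffffWp=>fffffffWp=>ffffffffp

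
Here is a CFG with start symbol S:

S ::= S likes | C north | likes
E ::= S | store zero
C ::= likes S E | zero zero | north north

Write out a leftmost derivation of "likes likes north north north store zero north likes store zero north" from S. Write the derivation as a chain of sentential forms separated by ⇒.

S ⇒ C north   [S ::= C north]
C north ⇒ likes S E north   [C ::= likes S E]
likes S E north ⇒ likes S likes E north   [S ::= S likes]
likes S likes E north ⇒ likes C north likes E north   [S ::= C north]
likes C north likes E north ⇒ likes likes S E north likes E north   [C ::= likes S E]
likes likes S E north likes E north ⇒ likes likes C north E north likes E north   [S ::= C north]
likes likes C north E north likes E north ⇒ likes likes north north north E north likes E north   [C ::= north north]
likes likes north north north E north likes E north ⇒ likes likes north north north store zero north likes E north   [E ::= store zero]
likes likes north north north store zero north likes E north ⇒ likes likes north north north store zero north likes store zero north   [E ::= store zero]

S ⇒ C north ⇒ likes S E north ⇒ likes S likes E north ⇒ likes C north likes E north ⇒ likes likes S E north likes E north ⇒ likes likes C north E north likes E north ⇒ likes likes north north north E north likes E north ⇒ likes likes north north north store zero north likes E north ⇒ likes likes north north north store zero north likes store zero north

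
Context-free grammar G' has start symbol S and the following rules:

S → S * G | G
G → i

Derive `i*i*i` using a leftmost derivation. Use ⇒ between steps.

S⇒S*G⇒S*G*G⇒G*G*G⇒i*G*G⇒i*i*G⇒i*i*i

S ⇒ S*G   [S → S * G]
S*G ⇒ S*G*G   [S → S * G]
S*G*G ⇒ G*G*G   [S → G]
G*G*G ⇒ i*G*G   [G → i]
i*G*G ⇒ i*i*G   [G → i]
i*i*G ⇒ i*i*i   [G → i]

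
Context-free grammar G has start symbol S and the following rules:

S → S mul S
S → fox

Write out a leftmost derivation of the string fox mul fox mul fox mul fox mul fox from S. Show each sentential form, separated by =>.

S => S mul S   [S → S mul S]
S mul S => S mul S mul S   [S → S mul S]
S mul S mul S => S mul S mul S mul S   [S → S mul S]
S mul S mul S mul S => S mul S mul S mul S mul S   [S → S mul S]
S mul S mul S mul S mul S => fox mul S mul S mul S mul S   [S → fox]
fox mul S mul S mul S mul S => fox mul fox mul S mul S mul S   [S → fox]
fox mul fox mul S mul S mul S => fox mul fox mul fox mul S mul S   [S → fox]
fox mul fox mul fox mul S mul S => fox mul fox mul fox mul fox mul S   [S → fox]
fox mul fox mul fox mul fox mul S => fox mul fox mul fox mul fox mul fox   [S → fox]

S => S mul S => S mul S mul S => S mul S mul S mul S => S mul S mul S mul S mul S => fox mul S mul S mul S mul S => fox mul fox mul S mul S mul S => fox mul fox mul fox mul S mul S => fox mul fox mul fox mul fox mul S => fox mul fox mul fox mul fox mul fox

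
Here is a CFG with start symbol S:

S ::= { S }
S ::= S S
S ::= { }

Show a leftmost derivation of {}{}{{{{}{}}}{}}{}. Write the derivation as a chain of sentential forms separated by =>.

S => SS   [S ::= S S]
SS => SSS   [S ::= S S]
SSS => {}SS   [S ::= { }]
{}SS => {}SSS   [S ::= S S]
{}SSS => {}{}SS   [S ::= { }]
{}{}SS => {}{}{S}S   [S ::= { S }]
{}{}{S}S => {}{}{SS}S   [S ::= S S]
{}{}{SS}S => {}{}{{S}S}S   [S ::= { S }]
{}{}{{S}S}S => {}{}{{{S}}S}S   [S ::= { S }]
{}{}{{{S}}S}S => {}{}{{{SS}}S}S   [S ::= S S]
{}{}{{{SS}}S}S => {}{}{{{{}S}}S}S   [S ::= { }]
{}{}{{{{}S}}S}S => {}{}{{{{}{}}}S}S   [S ::= { }]
{}{}{{{{}{}}}S}S => {}{}{{{{}{}}}{}}S   [S ::= { }]
{}{}{{{{}{}}}{}}S => {}{}{{{{}{}}}{}}{}   [S ::= { }]

S=>SS=>SSS=>{}SS=>{}SSS=>{}{}SS=>{}{}{S}S=>{}{}{SS}S=>{}{}{{S}S}S=>{}{}{{{S}}S}S=>{}{}{{{SS}}S}S=>{}{}{{{{}S}}S}S=>{}{}{{{{}{}}}S}S=>{}{}{{{{}{}}}{}}S=>{}{}{{{{}{}}}{}}{}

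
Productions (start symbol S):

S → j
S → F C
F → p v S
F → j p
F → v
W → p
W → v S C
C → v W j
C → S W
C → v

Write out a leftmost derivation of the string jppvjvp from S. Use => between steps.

S => FC => jpC => jpSW => jpFCW => jppvSCW => jppvjCW => jppvjvW => jppvjvp

S => FC   [S → F C]
FC => jpC   [F → j p]
jpC => jpSW   [C → S W]
jpSW => jpFCW   [S → F C]
jpFCW => jppvSCW   [F → p v S]
jppvSCW => jppvjCW   [S → j]
jppvjCW => jppvjvW   [C → v]
jppvjvW => jppvjvp   [W → p]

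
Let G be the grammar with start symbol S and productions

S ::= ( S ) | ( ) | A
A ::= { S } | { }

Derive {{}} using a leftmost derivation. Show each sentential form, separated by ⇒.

S ⇒ A ⇒ {S} ⇒ {A} ⇒ {{}}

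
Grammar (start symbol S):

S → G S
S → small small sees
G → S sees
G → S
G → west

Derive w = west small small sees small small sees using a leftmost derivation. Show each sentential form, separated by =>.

S => G S => S S => G S S => west S S => west small small sees S => west small small sees small small sees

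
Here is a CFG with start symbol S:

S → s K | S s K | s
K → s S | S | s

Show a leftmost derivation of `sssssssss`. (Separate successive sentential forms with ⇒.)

S ⇒ SsK   [S → S s K]
SsK ⇒ sKsK   [S → s K]
sKsK ⇒ sssK   [K → s]
sssK ⇒ ssssS   [K → s S]
ssssS ⇒ ssssSsK   [S → S s K]
ssssSsK ⇒ sssssKsK   [S → s K]
sssssKsK ⇒ ssssssSsK   [K → s S]
ssssssSsK ⇒ ssssssssK   [S → s]
ssssssssK ⇒ sssssssss   [K → s]

S ⇒ SsK ⇒ sKsK ⇒ sssK ⇒ ssssS ⇒ ssssSsK ⇒ sssssKsK ⇒ ssssssSsK ⇒ ssssssssK ⇒ sssssssss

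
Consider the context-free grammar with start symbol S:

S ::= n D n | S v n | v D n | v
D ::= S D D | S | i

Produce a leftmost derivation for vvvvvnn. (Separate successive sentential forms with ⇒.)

S⇒vDn⇒vSDDn⇒vvDDn⇒vvSDn⇒vvvDn⇒vvvSn⇒vvvSvnn⇒vvvvvnn

S ⇒ vDn   [S ::= v D n]
vDn ⇒ vSDDn   [D ::= S D D]
vSDDn ⇒ vvDDn   [S ::= v]
vvDDn ⇒ vvSDn   [D ::= S]
vvSDn ⇒ vvvDn   [S ::= v]
vvvDn ⇒ vvvSn   [D ::= S]
vvvSn ⇒ vvvSvnn   [S ::= S v n]
vvvSvnn ⇒ vvvvvnn   [S ::= v]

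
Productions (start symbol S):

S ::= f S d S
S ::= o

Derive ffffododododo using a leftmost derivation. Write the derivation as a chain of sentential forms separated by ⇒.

S ⇒ fSdS   [S ::= f S d S]
fSdS ⇒ ffSdSdS   [S ::= f S d S]
ffSdSdS ⇒ fffSdSdSdS   [S ::= f S d S]
fffSdSdSdS ⇒ ffffSdSdSdSdS   [S ::= f S d S]
ffffSdSdSdSdS ⇒ ffffodSdSdSdS   [S ::= o]
ffffodSdSdSdS ⇒ ffffododSdSdS   [S ::= o]
ffffododSdSdS ⇒ ffffodododSdS   [S ::= o]
ffffodododSdS ⇒ ffffododododS   [S ::= o]
ffffododododS ⇒ ffffododododo   [S ::= o]

S ⇒ fSdS ⇒ ffSdSdS ⇒ fffSdSdSdS ⇒ ffffSdSdSdSdS ⇒ ffffodSdSdSdS ⇒ ffffododSdSdS ⇒ ffffodododSdS ⇒ ffffododododS ⇒ ffffododododo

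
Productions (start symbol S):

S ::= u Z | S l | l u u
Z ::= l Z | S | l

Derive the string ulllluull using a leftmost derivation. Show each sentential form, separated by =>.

S => uZ   [S ::= u Z]
uZ => ulZ   [Z ::= l Z]
ulZ => ullZ   [Z ::= l Z]
ullZ => ulllZ   [Z ::= l Z]
ulllZ => ulllS   [Z ::= S]
ulllS => ulllSl   [S ::= S l]
ulllSl => ulllSll   [S ::= S l]
ulllSll => ulllluull   [S ::= l u u]

S => uZ => ulZ => ullZ => ulllZ => ulllS => ulllSl => ulllSll => ulllluull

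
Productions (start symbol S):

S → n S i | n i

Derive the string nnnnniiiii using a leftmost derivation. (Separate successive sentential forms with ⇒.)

S ⇒ nSi ⇒ nnSii ⇒ nnnSiii ⇒ nnnnSiiii ⇒ nnnnniiiii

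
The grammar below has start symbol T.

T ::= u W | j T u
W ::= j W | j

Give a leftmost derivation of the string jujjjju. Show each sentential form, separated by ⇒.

T⇒jTu⇒juWu⇒jujWu⇒jujjWu⇒jujjjWu⇒jujjjju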